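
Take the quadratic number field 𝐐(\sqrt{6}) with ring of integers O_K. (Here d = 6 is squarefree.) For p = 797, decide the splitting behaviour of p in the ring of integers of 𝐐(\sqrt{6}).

Since 6 ≢ 1 mod 4, the ring of integers is ℤ[√6] with discriminant 4·6 = 24.
disc(K) = 24 is not divisible by 797; 797 is unramified.
Compute (6/797) via Euler: 6^((797-1)/2) mod 797 = 1, so (6/797) = 1.
d is a quadratic residue mod p, hence 797 splits in O_K.

p splits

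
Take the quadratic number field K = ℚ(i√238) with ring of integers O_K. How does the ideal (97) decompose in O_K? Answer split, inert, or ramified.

d = -238 ≡ 2 (mod 4), so O_K = ℤ[√-238] and disc(K) = 4d = -952.
disc(K) = -952 is not divisible by 97; 97 is unramified.
Legendre symbol by Euler's criterion: (-238/97) ≡ (-238)^48 ≡ 1 (mod 97), i.e. (-238/97) = 1.
Legendre symbol 1 ⇒ 97 is split.

split — (97) = 𝔭₁𝔭₂ with 𝔭₁ ≠ 𝔭₂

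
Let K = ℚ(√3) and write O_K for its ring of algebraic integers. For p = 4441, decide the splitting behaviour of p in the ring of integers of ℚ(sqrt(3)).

Since 3 ≢ 1 mod 4, the ring of integers is ℤ[√3] with discriminant 4·3 = 12.
4441 ∤ 12, so 4441 is unramified.
(3/4441) = 3^2220 mod 4441 = 1, giving Legendre symbol 1.
Legendre symbol 1 ⇒ 4441 is split.

4441 splits in O_K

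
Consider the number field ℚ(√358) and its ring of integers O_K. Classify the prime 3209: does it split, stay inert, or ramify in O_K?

358 mod 4 = 2, hence disc K = 4·358 = 1432 and O_K = ℤ[√358].
disc(K) = 1432 is not divisible by 3209; 3209 is unramified.
Euler's criterion: 358^1604 mod 3209 = 3208. Thus (358|3209) = -1.
Legendre symbol -1 ⇒ 3209 is inert.

remains prime (inert)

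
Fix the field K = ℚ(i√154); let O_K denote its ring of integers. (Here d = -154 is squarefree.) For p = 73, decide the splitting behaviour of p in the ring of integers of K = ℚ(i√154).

Since -154 ≢ 1 mod 4, the ring of integers is ℤ[√-154] with discriminant 4·(-154) = -616.
disc(K) = -616 is not divisible by 73; 73 is unramified.
Euler's criterion: (-154)^36 mod 73 = 1. Thus (-154|73) = 1.
Legendre symbol 1 ⇒ 73 is split.

p splits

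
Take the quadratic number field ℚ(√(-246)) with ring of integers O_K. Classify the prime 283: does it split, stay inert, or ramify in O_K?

-246 mod 4 = 2, hence disc K = 4·(-246) = -984 and O_K = ℤ[√-246].
Since gcd(283, -984) = 1 the prime 283 does not ramify.
Compute (-246/283) via Euler: 37^((283-1)/2) mod 283 = 282, so (-246/283) = -1.
Legendre symbol -1 ⇒ 283 is inert.

283 remains inert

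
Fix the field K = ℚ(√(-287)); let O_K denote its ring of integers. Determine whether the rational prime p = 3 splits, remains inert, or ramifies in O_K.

d = -287 ≡ 1 (mod 4), so O_K = ℤ[(1+√-287)/2] and disc(K) = d = -287.
disc(K) = -287 is not divisible by 3; 3 is unramified.
Euler's criterion: (-287)^1 mod 3 = 1. Thus (-287|3) = 1.
d is a quadratic residue mod p, hence 3 splits in O_K.

splits completely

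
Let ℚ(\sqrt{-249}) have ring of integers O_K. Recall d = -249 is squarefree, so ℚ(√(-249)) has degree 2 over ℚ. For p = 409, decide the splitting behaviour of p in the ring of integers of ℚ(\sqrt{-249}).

d = -249 ≡ 3 (mod 4), so O_K = ℤ[√-249] and disc(K) = 4d = -996.
409 ∤ -996, so 409 is unramified.
Legendre symbol by Euler's criterion: (-249/409) ≡ (-249)^204 ≡ 1 (mod 409), i.e. (-249/409) = 1.
d is a quadratic residue mod p, hence 409 splits in O_K.

409 splits in O_K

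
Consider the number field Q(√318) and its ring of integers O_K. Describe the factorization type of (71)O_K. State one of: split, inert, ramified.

p is inert

d = 318 ≡ 2 (mod 4), so O_K = ℤ[√318] and disc(K) = 4d = 1272.
disc(K) = 1272 is not divisible by 71; 71 is unramified.
Legendre symbol by Euler's criterion: (318/71) ≡ 318^35 ≡ 70 (mod 71), i.e. (318/71) = -1.
Legendre symbol -1 ⇒ 71 is inert.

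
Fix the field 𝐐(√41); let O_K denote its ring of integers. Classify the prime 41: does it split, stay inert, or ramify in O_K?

ramifies in O_K

d = 41 ≡ 1 (mod 4), so O_K = ℤ[(1+√41)/2] and disc(K) = d = 41.
Ramification test: 41 | 41. The prime 41 ramifies in K.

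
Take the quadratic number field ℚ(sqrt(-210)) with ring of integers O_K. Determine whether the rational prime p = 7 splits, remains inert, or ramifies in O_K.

ramified

d = -210 ≡ 2 (mod 4), so O_K = ℤ[√-210] and disc(K) = 4d = -840.
7 divides disc(K) = -840, so 7 ramifies.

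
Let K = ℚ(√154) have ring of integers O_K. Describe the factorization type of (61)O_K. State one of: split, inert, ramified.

inert

d = 154 ≡ 2 (mod 4), so O_K = ℤ[√154] and disc(K) = 4d = 616.
disc(K) = 616 is not divisible by 61; 61 is unramified.
Compute (154/61) via Euler: 32^((61-1)/2) mod 61 = 60, so (154/61) = -1.
(154/61) = -1, so 61 is inert.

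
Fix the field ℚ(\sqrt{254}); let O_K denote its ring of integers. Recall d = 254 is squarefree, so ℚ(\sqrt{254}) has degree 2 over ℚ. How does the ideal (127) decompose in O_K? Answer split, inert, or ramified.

d = 254 ≡ 2 (mod 4), so O_K = ℤ[√254] and disc(K) = 4d = 1016.
127 divides disc(K) = 1016, so 127 ramifies.

ramified — (127) = 𝔭²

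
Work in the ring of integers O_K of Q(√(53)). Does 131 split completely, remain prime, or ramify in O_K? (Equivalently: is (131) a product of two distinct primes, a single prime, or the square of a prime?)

Since 53 ≡ 1 mod 4, the ring of integers is ℤ[(1+√53)/2] with discriminant 53.
disc(K) = 53 is not divisible by 131; 131 is unramified.
(53/131) = 53^65 mod 131 = 1, giving Legendre symbol 1.
(53/131) = 1, so 131 splits.

splits completely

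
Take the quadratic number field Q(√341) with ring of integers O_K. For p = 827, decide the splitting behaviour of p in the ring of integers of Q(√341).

splits completely

Since 341 ≡ 1 mod 4, the ring of integers is ℤ[(1+√341)/2] with discriminant 341.
Since gcd(827, 341) = 1 the prime 827 does not ramify.
(341/827) = 341^413 mod 827 = 1, giving Legendre symbol 1.
Legendre symbol 1 ⇒ 827 is split.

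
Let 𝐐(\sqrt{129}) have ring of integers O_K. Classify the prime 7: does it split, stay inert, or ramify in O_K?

7 remains inert

129 mod 4 = 1, hence disc K = 129 and O_K = ℤ[(1+√129)/2].
Since gcd(7, 129) = 1 the prime 7 does not ramify.
Compute (129/7) via Euler: 3^((7-1)/2) mod 7 = 6, so (129/7) = -1.
Legendre symbol -1 ⇒ 7 is inert.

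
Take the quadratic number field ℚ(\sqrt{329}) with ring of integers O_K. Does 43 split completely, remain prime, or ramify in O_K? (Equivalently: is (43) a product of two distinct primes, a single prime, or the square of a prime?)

329 mod 4 = 1, hence disc K = 329 and O_K = ℤ[(1+√329)/2].
43 ∤ 329, so 43 is unramified.
Legendre symbol by Euler's criterion: (329/43) ≡ 329^21 ≡ 42 (mod 43), i.e. (329/43) = -1.
(329/43) = -1, so 43 is inert.

p is inert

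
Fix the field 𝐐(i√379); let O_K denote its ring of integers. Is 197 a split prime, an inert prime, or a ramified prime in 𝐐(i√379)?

split

Since -379 ≡ 1 mod 4, the ring of integers is ℤ[(1+√-379)/2] with discriminant -379.
197 ∤ -379, so 197 is unramified.
Legendre symbol by Euler's criterion: (-379/197) ≡ (-379)^98 ≡ 1 (mod 197), i.e. (-379/197) = 1.
d is a quadratic residue mod p, hence 197 splits in O_K.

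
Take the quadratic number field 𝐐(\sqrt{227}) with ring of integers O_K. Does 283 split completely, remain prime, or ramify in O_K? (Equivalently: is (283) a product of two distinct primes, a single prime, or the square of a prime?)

d = 227 ≡ 3 (mod 4), so O_K = ℤ[√227] and disc(K) = 4d = 908.
disc(K) = 908 is not divisible by 283; 283 is unramified.
Compute (227/283) via Euler: 227^((283-1)/2) mod 283 = 1, so (227/283) = 1.
d is a quadratic residue mod p, hence 283 splits in O_K.

283 splits in O_K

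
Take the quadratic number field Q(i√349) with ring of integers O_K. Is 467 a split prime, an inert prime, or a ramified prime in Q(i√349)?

Since -349 ≢ 1 mod 4, the ring of integers is ℤ[√-349] with discriminant 4·(-349) = -1396.
467 ∤ -1396, so 467 is unramified.
Euler's criterion: (-349)^233 mod 467 = 466. Thus (-349|467) = -1.
d is a non-residue mod p, hence 467 remains inert in O_K.

467 remains inert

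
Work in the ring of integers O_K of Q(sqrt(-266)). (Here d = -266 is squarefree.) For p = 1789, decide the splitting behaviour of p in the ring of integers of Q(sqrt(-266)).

split — (1789) = 𝔭₁𝔭₂ with 𝔭₁ ≠ 𝔭₂

d = -266 ≡ 2 (mod 4), so O_K = ℤ[√-266] and disc(K) = 4d = -1064.
disc(K) = -1064 is not divisible by 1789; 1789 is unramified.
(-266/1789) = 1523^894 mod 1789 = 1, giving Legendre symbol 1.
Legendre symbol 1 ⇒ 1789 is split.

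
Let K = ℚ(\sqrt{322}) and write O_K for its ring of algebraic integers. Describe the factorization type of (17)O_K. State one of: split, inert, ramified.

split

322 mod 4 = 2, hence disc K = 4·322 = 1288 and O_K = ℤ[√322].
disc(K) = 1288 is not divisible by 17; 17 is unramified.
Legendre symbol by Euler's criterion: (322/17) ≡ 322^8 ≡ 1 (mod 17), i.e. (322/17) = 1.
d is a quadratic residue mod p, hence 17 splits in O_K.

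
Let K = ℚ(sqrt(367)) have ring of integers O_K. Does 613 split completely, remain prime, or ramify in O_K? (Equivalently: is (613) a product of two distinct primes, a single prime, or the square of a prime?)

613 remains inert

d = 367 ≡ 3 (mod 4), so O_K = ℤ[√367] and disc(K) = 4d = 1468.
disc(K) = 1468 is not divisible by 613; 613 is unramified.
Legendre symbol by Euler's criterion: (367/613) ≡ 367^306 ≡ 612 (mod 613), i.e. (367/613) = -1.
d is a non-residue mod p, hence 613 remains inert in O_K.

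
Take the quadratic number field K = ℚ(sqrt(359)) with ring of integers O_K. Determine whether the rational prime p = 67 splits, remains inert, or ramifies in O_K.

p splits

Since 359 ≢ 1 mod 4, the ring of integers is ℤ[√359] with discriminant 4·359 = 1436.
Since gcd(67, 1436) = 1 the prime 67 does not ramify.
(359/67) = 24^33 mod 67 = 1, giving Legendre symbol 1.
Legendre symbol 1 ⇒ 67 is split.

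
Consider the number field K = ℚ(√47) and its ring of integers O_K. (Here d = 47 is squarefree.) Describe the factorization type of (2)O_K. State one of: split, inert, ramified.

d = 47 ≡ 3 (mod 4), so O_K = ℤ[√47] and disc(K) = 4d = 188.
disc(K) = 188 = 2·94, so p = 2 is ramified.

2 is ramified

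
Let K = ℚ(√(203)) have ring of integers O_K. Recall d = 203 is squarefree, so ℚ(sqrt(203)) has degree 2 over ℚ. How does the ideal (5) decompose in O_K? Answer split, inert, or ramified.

remains prime (inert)

d = 203 ≡ 3 (mod 4), so O_K = ℤ[√203] and disc(K) = 4d = 812.
5 ∤ 812, so 5 is unramified.
Compute (203/5) via Euler: 3^((5-1)/2) mod 5 = 4, so (203/5) = -1.
Legendre symbol -1 ⇒ 5 is inert.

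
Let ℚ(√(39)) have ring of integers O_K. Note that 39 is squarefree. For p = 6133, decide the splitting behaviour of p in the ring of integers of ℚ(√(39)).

split — (6133) = 𝔭₁𝔭₂ with 𝔭₁ ≠ 𝔭₂

39 mod 4 = 3, hence disc K = 4·39 = 156 and O_K = ℤ[√39].
disc(K) = 156 is not divisible by 6133; 6133 is unramified.
Legendre symbol by Euler's criterion: (39/6133) ≡ 39^3066 ≡ 1 (mod 6133), i.e. (39/6133) = 1.
d is a quadratic residue mod p, hence 6133 splits in O_K.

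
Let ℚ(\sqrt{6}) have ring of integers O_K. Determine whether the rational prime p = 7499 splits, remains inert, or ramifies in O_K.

remains prime (inert)

6 mod 4 = 2, hence disc K = 4·6 = 24 and O_K = ℤ[√6].
Since gcd(7499, 24) = 1 the prime 7499 does not ramify.
(6/7499) = 6^3749 mod 7499 = 7498, giving Legendre symbol -1.
(6/7499) = -1, so 7499 is inert.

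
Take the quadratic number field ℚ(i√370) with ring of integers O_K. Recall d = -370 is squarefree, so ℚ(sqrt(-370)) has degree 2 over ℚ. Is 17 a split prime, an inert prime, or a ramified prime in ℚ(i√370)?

Since -370 ≢ 1 mod 4, the ring of integers is ℤ[√-370] with discriminant 4·(-370) = -1480.
Since gcd(17, -1480) = 1 the prime 17 does not ramify.
Compute (-370/17) via Euler: 4^((17-1)/2) mod 17 = 1, so (-370/17) = 1.
Legendre symbol 1 ⇒ 17 is split.

split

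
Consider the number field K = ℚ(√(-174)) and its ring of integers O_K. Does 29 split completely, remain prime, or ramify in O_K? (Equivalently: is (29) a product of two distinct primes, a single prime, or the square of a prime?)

p ramifies

Since -174 ≢ 1 mod 4, the ring of integers is ℤ[√-174] with discriminant 4·(-174) = -696.
disc(K) = -696 = 29·(-24), so p = 29 is ramified.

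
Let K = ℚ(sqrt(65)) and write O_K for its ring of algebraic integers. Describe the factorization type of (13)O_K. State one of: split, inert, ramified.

ramifies in O_K

Since 65 ≡ 1 mod 4, the ring of integers is ℤ[(1+√65)/2] with discriminant 65.
13 divides disc(K) = 65, so 13 ramifies.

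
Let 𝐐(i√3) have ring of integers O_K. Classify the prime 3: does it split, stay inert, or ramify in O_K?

ramified — (3) = 𝔭²

Since -3 ≡ 1 mod 4, the ring of integers is ℤ[(1+√-3)/2] with discriminant -3.
Ramification test: 3 | -3. The prime 3 ramifies in K.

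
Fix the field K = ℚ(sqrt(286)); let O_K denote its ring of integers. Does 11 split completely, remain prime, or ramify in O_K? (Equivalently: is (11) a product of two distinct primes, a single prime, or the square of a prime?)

ramified

d = 286 ≡ 2 (mod 4), so O_K = ℤ[√286] and disc(K) = 4d = 1144.
disc(K) = 1144 = 11·104, so p = 11 is ramified.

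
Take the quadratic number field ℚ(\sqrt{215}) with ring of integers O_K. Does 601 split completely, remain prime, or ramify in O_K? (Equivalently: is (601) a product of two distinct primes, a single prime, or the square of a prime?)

p is inert

d = 215 ≡ 3 (mod 4), so O_K = ℤ[√215] and disc(K) = 4d = 860.
601 ∤ 860, so 601 is unramified.
Compute (215/601) via Euler: 215^((601-1)/2) mod 601 = 600, so (215/601) = -1.
Legendre symbol -1 ⇒ 601 is inert.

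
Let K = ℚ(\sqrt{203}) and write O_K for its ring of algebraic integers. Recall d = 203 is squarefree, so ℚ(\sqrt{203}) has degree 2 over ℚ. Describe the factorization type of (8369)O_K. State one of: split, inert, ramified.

inert

Since 203 ≢ 1 mod 4, the ring of integers is ℤ[√203] with discriminant 4·203 = 812.
disc(K) = 812 is not divisible by 8369; 8369 is unramified.
Euler's criterion: 203^4184 mod 8369 = 8368. Thus (203|8369) = -1.
(203/8369) = -1, so 8369 is inert.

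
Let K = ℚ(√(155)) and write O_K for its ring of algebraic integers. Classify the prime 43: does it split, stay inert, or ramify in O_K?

p is inert

Since 155 ≢ 1 mod 4, the ring of integers is ℤ[√155] with discriminant 4·155 = 620.
Since gcd(43, 620) = 1 the prime 43 does not ramify.
Legendre symbol by Euler's criterion: (155/43) ≡ 155^21 ≡ 42 (mod 43), i.e. (155/43) = -1.
Legendre symbol -1 ⇒ 43 is inert.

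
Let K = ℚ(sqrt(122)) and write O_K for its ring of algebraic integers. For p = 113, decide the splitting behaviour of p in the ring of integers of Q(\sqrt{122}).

p splits

Since 122 ≢ 1 mod 4, the ring of integers is ℤ[√122] with discriminant 4·122 = 488.
Since gcd(113, 488) = 1 the prime 113 does not ramify.
Euler's criterion: 122^56 mod 113 = 1. Thus (122|113) = 1.
d is a quadratic residue mod p, hence 113 splits in O_K.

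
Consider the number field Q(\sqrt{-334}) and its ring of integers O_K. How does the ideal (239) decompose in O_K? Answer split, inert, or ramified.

239 splits in O_K

d = -334 ≡ 2 (mod 4), so O_K = ℤ[√-334] and disc(K) = 4d = -1336.
disc(K) = -1336 is not divisible by 239; 239 is unramified.
Legendre symbol by Euler's criterion: (-334/239) ≡ (-334)^119 ≡ 1 (mod 239), i.e. (-334/239) = 1.
(-334/239) = 1, so 239 splits.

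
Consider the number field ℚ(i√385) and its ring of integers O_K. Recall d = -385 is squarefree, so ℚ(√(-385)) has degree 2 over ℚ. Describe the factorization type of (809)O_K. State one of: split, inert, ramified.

-385 mod 4 = 3, hence disc K = 4·(-385) = -1540 and O_K = ℤ[√-385].
disc(K) = -1540 is not divisible by 809; 809 is unramified.
Compute (-385/809) via Euler: 424^((809-1)/2) mod 809 = 808, so (-385/809) = -1.
(-385/809) = -1, so 809 is inert.

809 remains inert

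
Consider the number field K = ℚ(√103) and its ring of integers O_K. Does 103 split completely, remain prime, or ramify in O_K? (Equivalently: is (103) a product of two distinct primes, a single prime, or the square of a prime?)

Since 103 ≢ 1 mod 4, the ring of integers is ℤ[√103] with discriminant 4·103 = 412.
disc(K) = 412 = 103·4, so p = 103 is ramified.

p ramifies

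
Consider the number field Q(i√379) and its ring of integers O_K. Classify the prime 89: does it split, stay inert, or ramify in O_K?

-379 mod 4 = 1, hence disc K = -379 and O_K = ℤ[(1+√-379)/2].
Since gcd(89, -379) = 1 the prime 89 does not ramify.
(-379/89) = 66^44 mod 89 = 88, giving Legendre symbol -1.
(-379/89) = -1, so 89 is inert.

inert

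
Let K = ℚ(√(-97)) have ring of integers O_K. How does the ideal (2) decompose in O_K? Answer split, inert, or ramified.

ramified

-97 mod 4 = 3, hence disc K = 4·(-97) = -388 and O_K = ℤ[√-97].
disc(K) = -388 = 2·(-194), so p = 2 is ramified.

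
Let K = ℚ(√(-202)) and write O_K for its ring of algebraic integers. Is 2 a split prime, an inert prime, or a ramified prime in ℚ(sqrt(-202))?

p ramifies

Since -202 ≢ 1 mod 4, the ring of integers is ℤ[√-202] with discriminant 4·(-202) = -808.
Ramification test: 2 | -808. The prime 2 ramifies in K.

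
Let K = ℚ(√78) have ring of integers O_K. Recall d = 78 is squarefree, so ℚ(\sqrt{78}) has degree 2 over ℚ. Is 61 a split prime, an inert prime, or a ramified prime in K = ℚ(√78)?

inert

d = 78 ≡ 2 (mod 4), so O_K = ℤ[√78] and disc(K) = 4d = 312.
61 ∤ 312, so 61 is unramified.
Euler's criterion: 78^30 mod 61 = 60. Thus (78|61) = -1.
d is a non-residue mod p, hence 61 remains inert in O_K.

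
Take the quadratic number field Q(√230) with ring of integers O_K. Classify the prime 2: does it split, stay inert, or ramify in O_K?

ramified — (2) = 𝔭²

230 mod 4 = 2, hence disc K = 4·230 = 920 and O_K = ℤ[√230].
Ramification test: 2 | 920. The prime 2 ramifies in K.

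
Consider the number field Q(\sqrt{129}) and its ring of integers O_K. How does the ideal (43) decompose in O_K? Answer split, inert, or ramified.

129 mod 4 = 1, hence disc K = 129 and O_K = ℤ[(1+√129)/2].
43 divides disc(K) = 129, so 43 ramifies.

ramified — (43) = 𝔭²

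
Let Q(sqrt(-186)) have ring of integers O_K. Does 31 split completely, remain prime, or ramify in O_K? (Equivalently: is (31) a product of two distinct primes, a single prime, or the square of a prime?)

-186 mod 4 = 2, hence disc K = 4·(-186) = -744 and O_K = ℤ[√-186].
Ramification test: 31 | -744. The prime 31 ramifies in K.

ramified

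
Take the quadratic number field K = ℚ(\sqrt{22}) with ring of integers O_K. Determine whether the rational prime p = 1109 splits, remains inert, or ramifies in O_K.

22 mod 4 = 2, hence disc K = 4·22 = 88 and O_K = ℤ[√22].
disc(K) = 88 is not divisible by 1109; 1109 is unramified.
(22/1109) = 22^554 mod 1109 = 1108, giving Legendre symbol -1.
d is a non-residue mod p, hence 1109 remains inert in O_K.

1109 remains inert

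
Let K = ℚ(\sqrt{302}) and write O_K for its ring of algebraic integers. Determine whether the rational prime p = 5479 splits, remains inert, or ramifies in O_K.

Since 302 ≢ 1 mod 4, the ring of integers is ℤ[√302] with discriminant 4·302 = 1208.
Since gcd(5479, 1208) = 1 the prime 5479 does not ramify.
(302/5479) = 302^2739 mod 5479 = 5478, giving Legendre symbol -1.
Legendre symbol -1 ⇒ 5479 is inert.

5479 remains inert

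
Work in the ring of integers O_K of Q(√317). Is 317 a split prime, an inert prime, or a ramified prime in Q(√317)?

Since 317 ≡ 1 mod 4, the ring of integers is ℤ[(1+√317)/2] with discriminant 317.
disc(K) = 317 = 317·1, so p = 317 is ramified.

p ramifies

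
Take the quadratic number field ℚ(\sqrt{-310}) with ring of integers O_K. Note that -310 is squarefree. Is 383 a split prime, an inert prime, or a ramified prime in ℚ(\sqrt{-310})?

split — (383) = 𝔭₁𝔭₂ with 𝔭₁ ≠ 𝔭₂

d = -310 ≡ 2 (mod 4), so O_K = ℤ[√-310] and disc(K) = 4d = -1240.
Since gcd(383, -1240) = 1 the prime 383 does not ramify.
(-310/383) = 73^191 mod 383 = 1, giving Legendre symbol 1.
d is a quadratic residue mod p, hence 383 splits in O_K.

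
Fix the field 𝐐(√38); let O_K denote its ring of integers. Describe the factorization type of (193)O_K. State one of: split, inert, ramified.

38 mod 4 = 2, hence disc K = 4·38 = 152 and O_K = ℤ[√38].
disc(K) = 152 is not divisible by 193; 193 is unramified.
(38/193) = 38^96 mod 193 = 192, giving Legendre symbol -1.
d is a non-residue mod p, hence 193 remains inert in O_K.

inert — (193) stays prime in O_K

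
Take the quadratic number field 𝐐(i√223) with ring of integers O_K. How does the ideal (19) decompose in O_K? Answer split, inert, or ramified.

Since -223 ≡ 1 mod 4, the ring of integers is ℤ[(1+√-223)/2] with discriminant -223.
Since gcd(19, -223) = 1 the prime 19 does not ramify.
Compute (-223/19) via Euler: 5^((19-1)/2) mod 19 = 1, so (-223/19) = 1.
d is a quadratic residue mod p, hence 19 splits in O_K.

19 splits in O_K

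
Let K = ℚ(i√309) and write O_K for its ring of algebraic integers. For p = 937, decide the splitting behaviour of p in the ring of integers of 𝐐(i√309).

-309 mod 4 = 3, hence disc K = 4·(-309) = -1236 and O_K = ℤ[√-309].
Since gcd(937, -1236) = 1 the prime 937 does not ramify.
Compute (-309/937) via Euler: 628^((937-1)/2) mod 937 = 936, so (-309/937) = -1.
d is a non-residue mod p, hence 937 remains inert in O_K.

inert — (937) stays prime in O_K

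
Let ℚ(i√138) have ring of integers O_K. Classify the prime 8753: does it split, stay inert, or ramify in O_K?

-138 mod 4 = 2, hence disc K = 4·(-138) = -552 and O_K = ℤ[√-138].
Since gcd(8753, -552) = 1 the prime 8753 does not ramify.
Compute (-138/8753) via Euler: 8615^((8753-1)/2) mod 8753 = 8752, so (-138/8753) = -1.
Legendre symbol -1 ⇒ 8753 is inert.

p is inert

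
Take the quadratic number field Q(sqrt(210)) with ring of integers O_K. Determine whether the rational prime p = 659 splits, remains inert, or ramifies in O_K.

split — (659) = 𝔭₁𝔭₂ with 𝔭₁ ≠ 𝔭₂

d = 210 ≡ 2 (mod 4), so O_K = ℤ[√210] and disc(K) = 4d = 840.
659 ∤ 840, so 659 is unramified.
Euler's criterion: 210^329 mod 659 = 1. Thus (210|659) = 1.
(210/659) = 1, so 659 splits.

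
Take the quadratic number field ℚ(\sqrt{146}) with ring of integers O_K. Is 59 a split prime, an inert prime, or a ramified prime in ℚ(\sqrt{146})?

splits completely

146 mod 4 = 2, hence disc K = 4·146 = 584 and O_K = ℤ[√146].
59 ∤ 584, so 59 is unramified.
Compute (146/59) via Euler: 28^((59-1)/2) mod 59 = 1, so (146/59) = 1.
(146/59) = 1, so 59 splits.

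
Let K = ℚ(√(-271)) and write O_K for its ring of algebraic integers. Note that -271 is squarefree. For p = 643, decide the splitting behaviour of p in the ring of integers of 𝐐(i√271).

Since -271 ≡ 1 mod 4, the ring of integers is ℤ[(1+√-271)/2] with discriminant -271.
643 ∤ -271, so 643 is unramified.
Compute (-271/643) via Euler: 372^((643-1)/2) mod 643 = 642, so (-271/643) = -1.
(-271/643) = -1, so 643 is inert.

remains prime (inert)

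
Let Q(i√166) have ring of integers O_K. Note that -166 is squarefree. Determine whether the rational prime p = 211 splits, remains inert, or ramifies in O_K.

-166 mod 4 = 2, hence disc K = 4·(-166) = -664 and O_K = ℤ[√-166].
Since gcd(211, -664) = 1 the prime 211 does not ramify.
Compute (-166/211) via Euler: 45^((211-1)/2) mod 211 = 1, so (-166/211) = 1.
(-166/211) = 1, so 211 splits.

211 splits in O_K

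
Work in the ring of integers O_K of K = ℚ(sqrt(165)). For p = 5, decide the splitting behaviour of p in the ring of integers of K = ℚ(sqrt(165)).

ramifies in O_K

Since 165 ≡ 1 mod 4, the ring of integers is ℤ[(1+√165)/2] with discriminant 165.
5 divides disc(K) = 165, so 5 ramifies.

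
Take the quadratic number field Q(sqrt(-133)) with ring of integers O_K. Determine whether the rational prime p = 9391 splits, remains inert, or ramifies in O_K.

inert — (9391) stays prime in O_K

-133 mod 4 = 3, hence disc K = 4·(-133) = -532 and O_K = ℤ[√-133].
Since gcd(9391, -532) = 1 the prime 9391 does not ramify.
Compute (-133/9391) via Euler: 9258^((9391-1)/2) mod 9391 = 9390, so (-133/9391) = -1.
Legendre symbol -1 ⇒ 9391 is inert.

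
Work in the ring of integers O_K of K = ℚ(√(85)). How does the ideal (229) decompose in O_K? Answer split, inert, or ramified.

85 mod 4 = 1, hence disc K = 85 and O_K = ℤ[(1+√85)/2].
229 ∤ 85, so 229 is unramified.
Legendre symbol by Euler's criterion: (85/229) ≡ 85^114 ≡ 1 (mod 229), i.e. (85/229) = 1.
d is a quadratic residue mod p, hence 229 splits in O_K.

p splits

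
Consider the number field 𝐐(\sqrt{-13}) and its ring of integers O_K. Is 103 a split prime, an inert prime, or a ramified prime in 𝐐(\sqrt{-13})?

Since -13 ≢ 1 mod 4, the ring of integers is ℤ[√-13] with discriminant 4·(-13) = -52.
103 ∤ -52, so 103 is unramified.
Compute (-13/103) via Euler: 90^((103-1)/2) mod 103 = 102, so (-13/103) = -1.
(-13/103) = -1, so 103 is inert.

remains prime (inert)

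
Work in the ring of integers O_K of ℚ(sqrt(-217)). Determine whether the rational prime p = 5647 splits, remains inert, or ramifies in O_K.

split

d = -217 ≡ 3 (mod 4), so O_K = ℤ[√-217] and disc(K) = 4d = -868.
5647 ∤ -868, so 5647 is unramified.
Compute (-217/5647) via Euler: 5430^((5647-1)/2) mod 5647 = 1, so (-217/5647) = 1.
(-217/5647) = 1, so 5647 splits.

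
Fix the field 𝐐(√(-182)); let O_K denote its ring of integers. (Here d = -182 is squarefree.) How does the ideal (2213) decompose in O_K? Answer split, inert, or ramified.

d = -182 ≡ 2 (mod 4), so O_K = ℤ[√-182] and disc(K) = 4d = -728.
Since gcd(2213, -728) = 1 the prime 2213 does not ramify.
Legendre symbol by Euler's criterion: (-182/2213) ≡ (-182)^1106 ≡ 2212 (mod 2213), i.e. (-182/2213) = -1.
(-182/2213) = -1, so 2213 is inert.

p is inert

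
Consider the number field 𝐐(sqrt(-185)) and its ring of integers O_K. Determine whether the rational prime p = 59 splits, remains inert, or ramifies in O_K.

d = -185 ≡ 3 (mod 4), so O_K = ℤ[√-185] and disc(K) = 4d = -740.
59 ∤ -740, so 59 is unramified.
(-185/59) = 51^29 mod 59 = 1, giving Legendre symbol 1.
d is a quadratic residue mod p, hence 59 splits in O_K.

split — (59) = 𝔭₁𝔭₂ with 𝔭₁ ≠ 𝔭₂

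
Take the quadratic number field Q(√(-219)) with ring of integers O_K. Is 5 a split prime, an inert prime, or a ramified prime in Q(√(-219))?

p splits

Since -219 ≡ 1 mod 4, the ring of integers is ℤ[(1+√-219)/2] with discriminant -219.
5 ∤ -219, so 5 is unramified.
(-219/5) = 1^2 mod 5 = 1, giving Legendre symbol 1.
Legendre symbol 1 ⇒ 5 is split.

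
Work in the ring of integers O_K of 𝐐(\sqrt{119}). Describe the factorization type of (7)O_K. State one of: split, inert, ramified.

ramified

d = 119 ≡ 3 (mod 4), so O_K = ℤ[√119] and disc(K) = 4d = 476.
7 divides disc(K) = 476, so 7 ramifies.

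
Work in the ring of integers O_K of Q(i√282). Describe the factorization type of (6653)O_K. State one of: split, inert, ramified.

6653 remains inert

Since -282 ≢ 1 mod 4, the ring of integers is ℤ[√-282] with discriminant 4·(-282) = -1128.
disc(K) = -1128 is not divisible by 6653; 6653 is unramified.
Legendre symbol by Euler's criterion: (-282/6653) ≡ (-282)^3326 ≡ 6652 (mod 6653), i.e. (-282/6653) = -1.
d is a non-residue mod p, hence 6653 remains inert in O_K.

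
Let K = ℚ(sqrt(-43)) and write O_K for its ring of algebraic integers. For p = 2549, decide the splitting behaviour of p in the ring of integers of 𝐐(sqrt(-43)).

Since -43 ≡ 1 mod 4, the ring of integers is ℤ[(1+√-43)/2] with discriminant -43.
Since gcd(2549, -43) = 1 the prime 2549 does not ramify.
Euler's criterion: (-43)^1274 mod 2549 = 2548. Thus (-43|2549) = -1.
(-43/2549) = -1, so 2549 is inert.

2549 remains inert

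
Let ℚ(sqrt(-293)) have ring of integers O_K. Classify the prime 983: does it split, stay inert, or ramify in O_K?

d = -293 ≡ 3 (mod 4), so O_K = ℤ[√-293] and disc(K) = 4d = -1172.
disc(K) = -1172 is not divisible by 983; 983 is unramified.
Legendre symbol by Euler's criterion: (-293/983) ≡ (-293)^491 ≡ 982 (mod 983), i.e. (-293/983) = -1.
(-293/983) = -1, so 983 is inert.

inert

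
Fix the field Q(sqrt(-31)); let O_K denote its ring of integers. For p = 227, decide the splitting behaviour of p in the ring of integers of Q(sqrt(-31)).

split

d = -31 ≡ 1 (mod 4), so O_K = ℤ[(1+√-31)/2] and disc(K) = d = -31.
Since gcd(227, -31) = 1 the prime 227 does not ramify.
Legendre symbol by Euler's criterion: (-31/227) ≡ (-31)^113 ≡ 1 (mod 227), i.e. (-31/227) = 1.
(-31/227) = 1, so 227 splits.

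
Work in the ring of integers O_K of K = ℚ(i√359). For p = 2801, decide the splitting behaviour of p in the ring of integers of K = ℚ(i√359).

p splits

-359 mod 4 = 1, hence disc K = -359 and O_K = ℤ[(1+√-359)/2].
Since gcd(2801, -359) = 1 the prime 2801 does not ramify.
Euler's criterion: (-359)^1400 mod 2801 = 1. Thus (-359|2801) = 1.
Legendre symbol 1 ⇒ 2801 is split.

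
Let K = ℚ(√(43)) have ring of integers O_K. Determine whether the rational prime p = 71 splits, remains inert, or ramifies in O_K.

split

Since 43 ≢ 1 mod 4, the ring of integers is ℤ[√43] with discriminant 4·43 = 172.
Since gcd(71, 172) = 1 the prime 71 does not ramify.
Compute (43/71) via Euler: 43^((71-1)/2) mod 71 = 1, so (43/71) = 1.
(43/71) = 1, so 71 splits.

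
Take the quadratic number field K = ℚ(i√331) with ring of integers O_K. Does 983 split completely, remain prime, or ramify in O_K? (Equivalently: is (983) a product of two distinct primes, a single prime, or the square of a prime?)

d = -331 ≡ 1 (mod 4), so O_K = ℤ[(1+√-331)/2] and disc(K) = d = -331.
Since gcd(983, -331) = 1 the prime 983 does not ramify.
Compute (-331/983) via Euler: 652^((983-1)/2) mod 983 = 1, so (-331/983) = 1.
Legendre symbol 1 ⇒ 983 is split.

p splits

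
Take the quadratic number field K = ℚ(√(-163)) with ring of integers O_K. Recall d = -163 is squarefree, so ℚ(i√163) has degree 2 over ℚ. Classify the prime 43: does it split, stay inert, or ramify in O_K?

43 splits in O_K

-163 mod 4 = 1, hence disc K = -163 and O_K = ℤ[(1+√-163)/2].
Since gcd(43, -163) = 1 the prime 43 does not ramify.
Legendre symbol by Euler's criterion: (-163/43) ≡ (-163)^21 ≡ 1 (mod 43), i.e. (-163/43) = 1.
Legendre symbol 1 ⇒ 43 is split.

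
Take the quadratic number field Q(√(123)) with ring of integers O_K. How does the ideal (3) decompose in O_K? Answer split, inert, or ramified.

d = 123 ≡ 3 (mod 4), so O_K = ℤ[√123] and disc(K) = 4d = 492.
3 divides disc(K) = 492, so 3 ramifies.

ramified — (3) = 𝔭²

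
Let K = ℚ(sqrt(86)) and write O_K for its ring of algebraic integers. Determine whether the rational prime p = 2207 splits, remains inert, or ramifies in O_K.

d = 86 ≡ 2 (mod 4), so O_K = ℤ[√86] and disc(K) = 4d = 344.
disc(K) = 344 is not divisible by 2207; 2207 is unramified.
Euler's criterion: 86^1103 mod 2207 = 2206. Thus (86|2207) = -1.
Legendre symbol -1 ⇒ 2207 is inert.

2207 remains inert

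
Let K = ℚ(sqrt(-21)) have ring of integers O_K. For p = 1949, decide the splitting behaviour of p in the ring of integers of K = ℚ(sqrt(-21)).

split

-21 mod 4 = 3, hence disc K = 4·(-21) = -84 and O_K = ℤ[√-21].
disc(K) = -84 is not divisible by 1949; 1949 is unramified.
Compute (-21/1949) via Euler: 1928^((1949-1)/2) mod 1949 = 1, so (-21/1949) = 1.
d is a quadratic residue mod p, hence 1949 splits in O_K.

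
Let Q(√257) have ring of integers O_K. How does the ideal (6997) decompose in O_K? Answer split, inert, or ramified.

6997 splits in O_K

d = 257 ≡ 1 (mod 4), so O_K = ℤ[(1+√257)/2] and disc(K) = d = 257.
6997 ∤ 257, so 6997 is unramified.
Euler's criterion: 257^3498 mod 6997 = 1. Thus (257|6997) = 1.
d is a quadratic residue mod p, hence 6997 splits in O_K.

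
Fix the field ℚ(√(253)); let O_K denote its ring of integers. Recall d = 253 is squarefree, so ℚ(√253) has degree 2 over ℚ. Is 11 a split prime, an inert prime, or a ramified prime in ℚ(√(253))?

ramifies in O_K

Since 253 ≡ 1 mod 4, the ring of integers is ℤ[(1+√253)/2] with discriminant 253.
Ramification test: 11 | 253. The prime 11 ramifies in K.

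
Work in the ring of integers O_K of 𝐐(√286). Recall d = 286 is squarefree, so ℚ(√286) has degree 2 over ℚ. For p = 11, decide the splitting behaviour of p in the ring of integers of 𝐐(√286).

286 mod 4 = 2, hence disc K = 4·286 = 1144 and O_K = ℤ[√286].
disc(K) = 1144 = 11·104, so p = 11 is ramified.

ramified — (11) = 𝔭²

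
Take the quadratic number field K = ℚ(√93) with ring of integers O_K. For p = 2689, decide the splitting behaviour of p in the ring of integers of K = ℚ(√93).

inert

93 mod 4 = 1, hence disc K = 93 and O_K = ℤ[(1+√93)/2].
Since gcd(2689, 93) = 1 the prime 2689 does not ramify.
Compute (93/2689) via Euler: 93^((2689-1)/2) mod 2689 = 2688, so (93/2689) = -1.
d is a non-residue mod p, hence 2689 remains inert in O_K.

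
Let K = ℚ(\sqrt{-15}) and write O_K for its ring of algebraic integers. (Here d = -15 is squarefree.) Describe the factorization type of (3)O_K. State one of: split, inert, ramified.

d = -15 ≡ 1 (mod 4), so O_K = ℤ[(1+√-15)/2] and disc(K) = d = -15.
3 divides disc(K) = -15, so 3 ramifies.

ramified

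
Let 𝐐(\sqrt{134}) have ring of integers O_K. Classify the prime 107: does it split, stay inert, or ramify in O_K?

134 mod 4 = 2, hence disc K = 4·134 = 536 and O_K = ℤ[√134].
107 ∤ 536, so 107 is unramified.
Euler's criterion: 134^53 mod 107 = 1. Thus (134|107) = 1.
(134/107) = 1, so 107 splits.

split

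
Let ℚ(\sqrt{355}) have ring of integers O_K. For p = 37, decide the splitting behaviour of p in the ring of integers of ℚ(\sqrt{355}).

Since 355 ≢ 1 mod 4, the ring of integers is ℤ[√355] with discriminant 4·355 = 1420.
37 ∤ 1420, so 37 is unramified.
Compute (355/37) via Euler: 22^((37-1)/2) mod 37 = 36, so (355/37) = -1.
d is a non-residue mod p, hence 37 remains inert in O_K.

inert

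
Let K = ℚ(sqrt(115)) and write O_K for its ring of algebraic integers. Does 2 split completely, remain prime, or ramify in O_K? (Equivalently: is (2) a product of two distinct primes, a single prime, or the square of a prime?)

ramified — (2) = 𝔭²

115 mod 4 = 3, hence disc K = 4·115 = 460 and O_K = ℤ[√115].
2 divides disc(K) = 460, so 2 ramifies.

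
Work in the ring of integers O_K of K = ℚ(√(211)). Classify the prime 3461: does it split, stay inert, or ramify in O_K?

d = 211 ≡ 3 (mod 4), so O_K = ℤ[√211] and disc(K) = 4d = 844.
disc(K) = 844 is not divisible by 3461; 3461 is unramified.
(211/3461) = 211^1730 mod 3461 = 3460, giving Legendre symbol -1.
d is a non-residue mod p, hence 3461 remains inert in O_K.

p is inert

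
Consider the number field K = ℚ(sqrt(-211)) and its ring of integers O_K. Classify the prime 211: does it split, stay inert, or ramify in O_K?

ramified

d = -211 ≡ 1 (mod 4), so O_K = ℤ[(1+√-211)/2] and disc(K) = d = -211.
211 divides disc(K) = -211, so 211 ramifies.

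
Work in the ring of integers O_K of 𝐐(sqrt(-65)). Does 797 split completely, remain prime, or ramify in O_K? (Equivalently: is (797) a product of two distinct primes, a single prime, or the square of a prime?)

d = -65 ≡ 3 (mod 4), so O_K = ℤ[√-65] and disc(K) = 4d = -260.
Since gcd(797, -260) = 1 the prime 797 does not ramify.
Euler's criterion: (-65)^398 mod 797 = 796. Thus (-65|797) = -1.
(-65/797) = -1, so 797 is inert.

p is inert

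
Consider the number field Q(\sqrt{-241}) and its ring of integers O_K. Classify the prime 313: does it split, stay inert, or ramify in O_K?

split — (313) = 𝔭₁𝔭₂ with 𝔭₁ ≠ 𝔭₂

Since -241 ≢ 1 mod 4, the ring of integers is ℤ[√-241] with discriminant 4·(-241) = -964.
313 ∤ -964, so 313 is unramified.
Euler's criterion: (-241)^156 mod 313 = 1. Thus (-241|313) = 1.
d is a quadratic residue mod p, hence 313 splits in O_K.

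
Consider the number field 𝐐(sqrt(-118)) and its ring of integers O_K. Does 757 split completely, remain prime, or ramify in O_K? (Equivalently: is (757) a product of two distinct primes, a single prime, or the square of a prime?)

Since -118 ≢ 1 mod 4, the ring of integers is ℤ[√-118] with discriminant 4·(-118) = -472.
Since gcd(757, -472) = 1 the prime 757 does not ramify.
(-118/757) = 639^378 mod 757 = 756, giving Legendre symbol -1.
Legendre symbol -1 ⇒ 757 is inert.

inert — (757) stays prime in O_K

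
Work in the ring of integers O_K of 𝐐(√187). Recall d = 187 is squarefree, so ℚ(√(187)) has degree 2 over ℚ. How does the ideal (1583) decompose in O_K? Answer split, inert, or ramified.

p splits

187 mod 4 = 3, hence disc K = 4·187 = 748 and O_K = ℤ[√187].
Since gcd(1583, 748) = 1 the prime 1583 does not ramify.
Euler's criterion: 187^791 mod 1583 = 1. Thus (187|1583) = 1.
(187/1583) = 1, so 1583 splits.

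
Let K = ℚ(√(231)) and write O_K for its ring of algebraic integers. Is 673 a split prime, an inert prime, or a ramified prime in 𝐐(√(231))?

231 mod 4 = 3, hence disc K = 4·231 = 924 and O_K = ℤ[√231].
Since gcd(673, 924) = 1 the prime 673 does not ramify.
(231/673) = 231^336 mod 673 = 672, giving Legendre symbol -1.
Legendre symbol -1 ⇒ 673 is inert.

p is inert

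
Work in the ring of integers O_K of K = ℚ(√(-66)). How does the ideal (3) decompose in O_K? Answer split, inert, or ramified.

-66 mod 4 = 2, hence disc K = 4·(-66) = -264 and O_K = ℤ[√-66].
Ramification test: 3 | -264. The prime 3 ramifies in K.

3 is ramified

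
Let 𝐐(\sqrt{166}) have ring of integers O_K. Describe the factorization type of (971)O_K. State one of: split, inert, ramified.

inert — (971) stays prime in O_K

Since 166 ≢ 1 mod 4, the ring of integers is ℤ[√166] with discriminant 4·166 = 664.
971 ∤ 664, so 971 is unramified.
(166/971) = 166^485 mod 971 = 970, giving Legendre symbol -1.
Legendre symbol -1 ⇒ 971 is inert.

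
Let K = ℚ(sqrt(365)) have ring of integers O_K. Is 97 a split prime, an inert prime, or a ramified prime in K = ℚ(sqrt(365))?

97 remains inert

d = 365 ≡ 1 (mod 4), so O_K = ℤ[(1+√365)/2] and disc(K) = d = 365.
Since gcd(97, 365) = 1 the prime 97 does not ramify.
Legendre symbol by Euler's criterion: (365/97) ≡ 365^48 ≡ 96 (mod 97), i.e. (365/97) = -1.
(365/97) = -1, so 97 is inert.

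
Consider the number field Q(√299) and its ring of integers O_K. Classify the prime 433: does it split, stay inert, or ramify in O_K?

inert

Since 299 ≢ 1 mod 4, the ring of integers is ℤ[√299] with discriminant 4·299 = 1196.
433 ∤ 1196, so 433 is unramified.
Euler's criterion: 299^216 mod 433 = 432. Thus (299|433) = -1.
Legendre symbol -1 ⇒ 433 is inert.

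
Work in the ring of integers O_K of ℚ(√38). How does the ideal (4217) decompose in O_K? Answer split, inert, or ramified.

d = 38 ≡ 2 (mod 4), so O_K = ℤ[√38] and disc(K) = 4d = 152.
Since gcd(4217, 152) = 1 the prime 4217 does not ramify.
Compute (38/4217) via Euler: 38^((4217-1)/2) mod 4217 = 4216, so (38/4217) = -1.
(38/4217) = -1, so 4217 is inert.

inert — (4217) stays prime in O_K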